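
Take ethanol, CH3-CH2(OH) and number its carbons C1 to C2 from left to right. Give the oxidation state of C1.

-3

C1 has one bond to H (-1), one bond to H (-1), one bond to H (-1), one bond to C (0).
Oxidation state = -1 − 1 − 1 + 0 = -3.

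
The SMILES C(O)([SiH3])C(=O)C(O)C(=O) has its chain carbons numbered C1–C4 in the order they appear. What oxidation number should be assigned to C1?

-1

Bonds to more-electronegative neighbours contribute +1 each, bonds to H or metals contribute −1 each, and C–C bonds contribute 0.
C1 has one bond to C (0), one bond to O (+1), one bond to H (-1), one bond to Si (-1).
Oxidation state = 0 + 1 − 1 − 1 = -1.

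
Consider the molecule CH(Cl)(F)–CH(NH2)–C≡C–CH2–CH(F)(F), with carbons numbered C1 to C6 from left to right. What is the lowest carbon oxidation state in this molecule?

Tallying each carbon's bonds:
C1: 1C, 1H, 1F, 1Cl → 0 − 1 + 1 + 1 = +1
C2: 2C, 1H, 1N → 0 − 1 + 1 = 0
C3: 4C → 0 = 0
C4: 4C → 0 = 0
C5: 2C, 2H → 0 − 2 = -2
C6: 1C, 1H, 2F → 0 − 1 + 2 = +1
The lowest value is -2.

-2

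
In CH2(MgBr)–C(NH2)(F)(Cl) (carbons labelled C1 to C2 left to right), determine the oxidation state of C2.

C2 has one bond to C (0), one bond to N (+1), one bond to F (+1), one bond to Cl (+1).
Oxidation state = 0 + 1 + 1 + 1 = +3.

+3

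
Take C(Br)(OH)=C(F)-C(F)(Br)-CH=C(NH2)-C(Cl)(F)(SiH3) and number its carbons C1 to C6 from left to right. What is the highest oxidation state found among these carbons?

+2

Tallying each carbon's bonds:
C1: 2C, 1O, 1Br → 0 + 1 + 1 = +2
C2: 3C, 1F → 0 + 1 = +1
C3: 2C, 1F, 1Br → 0 + 1 + 1 = +2
C4: 3C, 1H → 0 − 1 = -1
C5: 3C, 1N → 0 + 1 = +1
C6: 1C, 1F, 1Cl, 1Si → 0 + 1 + 1 − 1 = +1
The highest value is +2.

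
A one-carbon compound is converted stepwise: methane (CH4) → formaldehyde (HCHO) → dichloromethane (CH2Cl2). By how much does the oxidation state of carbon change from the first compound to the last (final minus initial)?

+4

Carbon oxidation states along the series — methane: -4, formaldehyde: 0, dichloromethane: 0.
Net change = 0 − (-4) = +4.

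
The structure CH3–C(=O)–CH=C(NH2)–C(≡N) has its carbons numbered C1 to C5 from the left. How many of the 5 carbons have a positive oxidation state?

Bonds to more-electronegative neighbours contribute +1 each, bonds to H or metals contribute −1 each, and C–C bonds contribute 0. Tallying each carbon:
C1: 1C, 3H → 0 − 3 = -3
C2: 2C, 2O → 0 + 2 = +2
C3: 3C, 1H → 0 − 1 = -1
C4: 3C, 1N → 0 + 1 = +1
C5: 1C, 3N → 0 + 3 = +3
3 carbons (C2, C4, C5) meet the condition.

3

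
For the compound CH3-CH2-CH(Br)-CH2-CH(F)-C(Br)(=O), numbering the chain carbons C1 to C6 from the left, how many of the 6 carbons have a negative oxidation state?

3

Each bond to a more electronegative atom (O, N, halogen) counts +1, each bond to a less electronegative atom (H, metal, B, Si) counts −1, and each C–C bond counts 0. Tallying each carbon:
C1: 1C, 3H → 0 − 3 = -3
C2: 2C, 2H → 0 − 2 = -2
C3: 2C, 1H, 1Br → 0 − 1 + 1 = 0
C4: 2C, 2H → 0 − 2 = -2
C5: 2C, 1H, 1F → 0 − 1 + 1 = 0
C6: 1C, 2O, 1Br → 0 + 2 + 1 = +3
3 carbons (C1, C2, C4) meet the condition.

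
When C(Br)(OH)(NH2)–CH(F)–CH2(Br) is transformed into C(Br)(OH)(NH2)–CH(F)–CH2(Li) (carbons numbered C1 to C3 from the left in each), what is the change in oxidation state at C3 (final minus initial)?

-2

Before: C3 has 1 bond to C, 2 bonds to H, 1 bond to Br → oxidation state -1.
After: C3 has 1 bond to C, 2 bonds to H, 1 bond to Li → oxidation state -3.
Δ = -3 − (-1) = -2, so this is a reduction at C3.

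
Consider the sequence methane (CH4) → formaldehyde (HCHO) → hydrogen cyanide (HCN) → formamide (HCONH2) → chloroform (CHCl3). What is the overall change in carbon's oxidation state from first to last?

+6

Carbon oxidation states along the series — methane: -4, formaldehyde: 0, hydrogen cyanide: +2, formamide: +2, chloroform: +2.
Net change = +2 − (-4) = +6.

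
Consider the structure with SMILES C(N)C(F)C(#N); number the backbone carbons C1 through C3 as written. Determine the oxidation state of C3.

+3

C3 has one bond to C (0), a triple bond to N (3×+1 = +3).
Oxidation state = 0 + 3 = +3.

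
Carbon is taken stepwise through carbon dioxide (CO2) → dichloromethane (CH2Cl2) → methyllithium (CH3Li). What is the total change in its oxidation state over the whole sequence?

Carbon oxidation states along the series — carbon dioxide: +4, dichloromethane: 0, methyllithium: -4.
Net change = -4 − (+4) = -8.

-8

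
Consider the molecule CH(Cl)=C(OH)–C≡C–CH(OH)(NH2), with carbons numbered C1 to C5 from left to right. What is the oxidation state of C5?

+1

C5 has one bond to C (0), one bond to O (+1), one bond to N (+1), one bond to H (-1).
Oxidation state = 0 + 1 + 1 − 1 = +1.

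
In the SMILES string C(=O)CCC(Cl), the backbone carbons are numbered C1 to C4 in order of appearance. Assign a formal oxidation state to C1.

+1

C1 has one bond to C (0), a double bond to O (2×+1 = +2), one bond to H (-1).
Oxidation state = 0 + 2 − 1 = +1.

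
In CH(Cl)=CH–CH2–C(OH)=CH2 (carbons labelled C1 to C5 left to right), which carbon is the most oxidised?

C4

Tallying each carbon's bonds:
C1: 2C, 1H, 1Cl → 0 − 1 + 1 = 0
C2: 3C, 1H → 0 − 1 = -1
C3: 2C, 2H → 0 − 2 = -2
C4: 3C, 1O → 0 + 1 = +1
C5: 2C, 2H → 0 − 2 = -2
The most oxidised carbon is C4 at +1.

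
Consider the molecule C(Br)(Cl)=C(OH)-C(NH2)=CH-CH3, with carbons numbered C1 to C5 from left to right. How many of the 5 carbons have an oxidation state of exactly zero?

Tallying each carbon's bonds:
C1: 2C, 1Cl, 1Br → 0 + 1 + 1 = +2
C2: 3C, 1O → 0 + 1 = +1
C3: 3C, 1N → 0 + 1 = +1
C4: 3C, 1H → 0 − 1 = -1
C5: 1C, 3H → 0 − 3 = -3
0 carbons meet the condition.

0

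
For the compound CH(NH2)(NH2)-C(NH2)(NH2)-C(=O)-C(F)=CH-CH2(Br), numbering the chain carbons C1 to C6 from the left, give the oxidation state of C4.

+1

Assign +1 per bond to O/N/halogen, −1 per bond to H or an electropositive element, and 0 per bond to carbon.
C4 has one bond to C (0), a double bond to C (2×0 = 0), one bond to F (+1).
Oxidation state = 0 + 0 + 1 = +1.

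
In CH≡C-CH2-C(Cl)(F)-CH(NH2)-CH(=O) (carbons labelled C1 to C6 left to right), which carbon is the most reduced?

Tallying each carbon's bonds:
C1: 3C, 1H → 0 − 1 = -1
C2: 4C → 0 = 0
C3: 2C, 2H → 0 − 2 = -2
C4: 2C, 1F, 1Cl → 0 + 1 + 1 = +2
C5: 2C, 1H, 1N → 0 − 1 + 1 = 0
C6: 1C, 1H, 2O → 0 − 1 + 2 = +1
The most reduced carbon is C3 at -2.

C3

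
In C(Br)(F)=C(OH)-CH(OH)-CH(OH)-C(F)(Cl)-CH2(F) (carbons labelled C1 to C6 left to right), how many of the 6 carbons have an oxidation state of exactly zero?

2

Bonds to more-electronegative neighbours contribute +1 each, bonds to H or metals contribute −1 each, and C–C bonds contribute 0. Tallying each carbon:
C1: 2C, 1F, 1Br → 0 + 1 + 1 = +2
C2: 3C, 1O → 0 + 1 = +1
C3: 2C, 1H, 1O → 0 − 1 + 1 = 0
C4: 2C, 1H, 1O → 0 − 1 + 1 = 0
C5: 2C, 1F, 1Cl → 0 + 1 + 1 = +2
C6: 1C, 2H, 1F → 0 − 2 + 1 = -1
2 carbons (C3, C4) meet the condition.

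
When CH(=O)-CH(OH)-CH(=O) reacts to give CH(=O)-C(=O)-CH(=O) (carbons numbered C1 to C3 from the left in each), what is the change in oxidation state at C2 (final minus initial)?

+2

Before: C2 has 2 bonds to C, 1 bond to H, 1 bond to O → oxidation state 0.
After: C2 has 2 bonds to C, 2 bonds to O → oxidation state +2.
Δ = +2 − (0) = +2, so this is an oxidation at C2.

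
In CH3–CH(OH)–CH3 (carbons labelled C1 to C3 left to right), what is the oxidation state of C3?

Each bond to a more electronegative atom (O, N, halogen) counts +1, each bond to a less electronegative atom (H, metal, B, Si) counts −1, and each C–C bond counts 0.
C3 has one bond to C (0), one bond to H (-1), one bond to H (-1), one bond to H (-1).
Oxidation state = 0 − 1 − 1 − 1 = -3.

-3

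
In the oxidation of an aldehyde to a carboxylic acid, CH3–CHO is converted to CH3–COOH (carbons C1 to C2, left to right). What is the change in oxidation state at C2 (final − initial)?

+2

Before: C2 has 1 bond to C, 1 bond to H, 2 bonds to O → oxidation state +1.
After: C2 has 1 bond to C, 3 bonds to O → oxidation state +3.
Δ = +3 − (+1) = +2, so this is an oxidation at C2.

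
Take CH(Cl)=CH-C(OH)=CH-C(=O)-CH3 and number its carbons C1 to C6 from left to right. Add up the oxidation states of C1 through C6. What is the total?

Each bond to a more electronegative atom (O, N, halogen) counts +1, each bond to a less electronegative atom (H, metal, B, Si) counts −1, and each C–C bond counts 0. Tallying each carbon:
C1: 2C, 1H, 1Cl → 0 − 1 + 1 = 0
C2: 3C, 1H → 0 − 1 = -1
C3: 3C, 1O → 0 + 1 = +1
C4: 3C, 1H → 0 − 1 = -1
C5: 2C, 2O → 0 + 2 = +2
C6: 1C, 3H → 0 − 3 = -3
Sum = 0 − 1 + 1 − 1 + 2 − 3 = -2.

-2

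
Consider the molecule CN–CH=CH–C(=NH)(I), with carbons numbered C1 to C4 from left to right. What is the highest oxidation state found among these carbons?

Each bond to a more electronegative atom (O, N, halogen) counts +1, each bond to a less electronegative atom (H, metal, B, Si) counts −1, and each C–C bond counts 0. Tallying each carbon:
C1: 1C, 3N → 0 + 3 = +3
C2: 3C, 1H → 0 − 1 = -1
C3: 3C, 1H → 0 − 1 = -1
C4: 1C, 2N, 1I → 0 + 2 + 1 = +3
The highest value is +3.

+3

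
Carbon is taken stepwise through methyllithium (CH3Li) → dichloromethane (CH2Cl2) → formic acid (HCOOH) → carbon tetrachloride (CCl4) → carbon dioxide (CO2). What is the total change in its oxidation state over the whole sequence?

+8

Carbon oxidation states along the series — methyllithium: -4, dichloromethane: 0, formic acid: +2, carbon tetrachloride: +4, carbon dioxide: +4.
Net change = +4 − (-4) = +8.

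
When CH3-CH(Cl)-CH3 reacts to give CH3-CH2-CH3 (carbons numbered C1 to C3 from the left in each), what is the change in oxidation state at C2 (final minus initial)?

Before: C2 has 2 bonds to C, 1 bond to H, 1 bond to Cl → oxidation state 0.
After: C2 has 2 bonds to C, 2 bonds to H → oxidation state -2.
Δ = -2 − (0) = -2, so this is a reduction at C2.

-2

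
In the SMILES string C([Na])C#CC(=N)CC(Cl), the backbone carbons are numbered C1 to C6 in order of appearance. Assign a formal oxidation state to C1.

-3

Count +1 for every bond to an atom more electronegative than carbon and −1 for every bond to one less electronegative; C–C bonds are 0.
C1 has one bond to C (0), one bond to Na (-1), one bond to H (-1), one bond to H (-1).
Oxidation state = 0 − 1 − 1 − 1 = -3.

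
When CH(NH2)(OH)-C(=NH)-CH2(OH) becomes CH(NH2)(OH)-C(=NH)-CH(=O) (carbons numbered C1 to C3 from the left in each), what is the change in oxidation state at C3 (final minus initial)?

Before: C3 has 1 bond to C, 2 bonds to H, 1 bond to O → oxidation state -1.
After: C3 has 1 bond to C, 1 bond to H, 2 bonds to O → oxidation state +1.
Δ = +1 − (-1) = +2, so this is an oxidation at C3.

+2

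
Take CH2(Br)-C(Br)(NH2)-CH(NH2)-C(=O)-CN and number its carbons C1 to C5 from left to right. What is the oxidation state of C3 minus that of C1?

C3: 2C, 1H, 1N → 0 − 1 + 1 = 0
C1: 1C, 2H, 1Br → 0 − 2 + 1 = -1
Difference: 0 − (-1) = +1.

+1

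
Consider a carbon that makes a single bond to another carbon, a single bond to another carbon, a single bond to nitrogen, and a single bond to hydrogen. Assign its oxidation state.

0

Bonds to more-electronegative neighbours contribute +1 each, bonds to H or metals contribute −1 each, and C–C bonds contribute 0.
The carbon has one bond to C (0), one bond to C (0), one bond to N (+1), one bond to H (-1).
Oxidation state = 0 + 0 + 1 − 1 = 0.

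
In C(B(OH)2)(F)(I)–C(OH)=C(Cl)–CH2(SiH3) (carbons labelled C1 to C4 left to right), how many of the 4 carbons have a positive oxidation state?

3

Tallying each carbon's bonds:
C1: 1C, 1F, 1I, 1B → 0 + 1 + 1 − 1 = +1
C2: 3C, 1O → 0 + 1 = +1
C3: 3C, 1Cl → 0 + 1 = +1
C4: 1C, 2H, 1Si → 0 − 2 − 1 = -3
3 carbons (C1, C2, C3) meet the condition.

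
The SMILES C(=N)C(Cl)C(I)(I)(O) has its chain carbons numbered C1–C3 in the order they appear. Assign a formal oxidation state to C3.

C3 has one bond to C (0), one bond to I (+1), one bond to I (+1), one bond to O (+1).
Oxidation state = 0 + 1 + 1 + 1 = +3.

+3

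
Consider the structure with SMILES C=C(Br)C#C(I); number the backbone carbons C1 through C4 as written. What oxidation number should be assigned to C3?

0

Count +1 for every bond to an atom more electronegative than carbon and −1 for every bond to one less electronegative; C–C bonds are 0.
C3 has one bond to C (0), a triple bond to C (3×0 = 0).
Oxidation state = 0 + 0 = 0.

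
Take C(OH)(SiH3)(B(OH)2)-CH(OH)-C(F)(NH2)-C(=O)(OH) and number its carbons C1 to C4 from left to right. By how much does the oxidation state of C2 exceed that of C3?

C2: 2C, 1H, 1O → 0 − 1 + 1 = 0
C3: 2C, 1N, 1F → 0 + 1 + 1 = +2
Difference: 0 − (+2) = -2.

-2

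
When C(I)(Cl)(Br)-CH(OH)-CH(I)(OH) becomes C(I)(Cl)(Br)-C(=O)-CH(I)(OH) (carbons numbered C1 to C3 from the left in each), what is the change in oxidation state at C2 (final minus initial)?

+2

Before: C2 has 2 bonds to C, 1 bond to H, 1 bond to O → oxidation state 0.
After: C2 has 2 bonds to C, 2 bonds to O → oxidation state +2.
Δ = +2 − (0) = +2, so this is an oxidation at C2.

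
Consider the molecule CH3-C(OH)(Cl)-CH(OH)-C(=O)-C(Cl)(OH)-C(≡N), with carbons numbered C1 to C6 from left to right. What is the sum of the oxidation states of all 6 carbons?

Bonds to more-electronegative neighbours contribute +1 each, bonds to H or metals contribute −1 each, and C–C bonds contribute 0. Tallying each carbon:
C1: 1C, 3H → 0 − 3 = -3
C2: 2C, 1O, 1Cl → 0 + 1 + 1 = +2
C3: 2C, 1H, 1O → 0 − 1 + 1 = 0
C4: 2C, 2O → 0 + 2 = +2
C5: 2C, 1O, 1Cl → 0 + 1 + 1 = +2
C6: 1C, 3N → 0 + 3 = +3
Sum = -3 + 2 + 0 + 2 + 2 + 3 = +6.

+6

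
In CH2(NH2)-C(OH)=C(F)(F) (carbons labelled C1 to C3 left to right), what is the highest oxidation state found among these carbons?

Tallying each carbon's bonds:
C1: 1C, 2H, 1N → 0 − 2 + 1 = -1
C2: 3C, 1O → 0 + 1 = +1
C3: 2C, 2F → 0 + 2 = +2
The highest value is +2.

+2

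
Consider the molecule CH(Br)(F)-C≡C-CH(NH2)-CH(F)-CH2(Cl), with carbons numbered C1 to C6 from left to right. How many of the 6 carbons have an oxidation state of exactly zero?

4

Count +1 for every bond to an atom more electronegative than carbon and −1 for every bond to one less electronegative; C–C bonds are 0. Tallying each carbon:
C1: 1C, 1H, 1F, 1Br → 0 − 1 + 1 + 1 = +1
C2: 4C → 0 = 0
C3: 4C → 0 = 0
C4: 2C, 1H, 1N → 0 − 1 + 1 = 0
C5: 2C, 1H, 1F → 0 − 1 + 1 = 0
C6: 1C, 2H, 1Cl → 0 − 2 + 1 = -1
4 carbons (C2, C3, C4, C5) meet the condition.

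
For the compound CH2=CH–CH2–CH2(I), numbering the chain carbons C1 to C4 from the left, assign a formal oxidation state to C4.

Count +1 for every bond to an atom more electronegative than carbon and −1 for every bond to one less electronegative; C–C bonds are 0.
C4 has one bond to C (0), one bond to H (-1), one bond to H (-1), one bond to I (+1).
Oxidation state = 0 − 1 − 1 + 1 = -1.

-1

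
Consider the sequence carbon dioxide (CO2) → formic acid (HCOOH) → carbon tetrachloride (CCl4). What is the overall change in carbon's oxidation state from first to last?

Carbon oxidation states along the series — carbon dioxide: +4, formic acid: +2, carbon tetrachloride: +4.
Net change = +4 − (+4) = 0.

0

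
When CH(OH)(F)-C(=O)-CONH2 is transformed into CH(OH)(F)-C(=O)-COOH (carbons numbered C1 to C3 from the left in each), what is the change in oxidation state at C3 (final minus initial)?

0

Before: C3 has 1 bond to C, 2 bonds to O, 1 bond to N → oxidation state +3.
After: C3 has 1 bond to C, 3 bonds to O → oxidation state +3.
Δ = +3 − (+3) = 0, so no net redox change at C3.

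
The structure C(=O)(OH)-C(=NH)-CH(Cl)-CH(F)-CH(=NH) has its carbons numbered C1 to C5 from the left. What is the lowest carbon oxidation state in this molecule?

0

Count +1 for every bond to an atom more electronegative than carbon and −1 for every bond to one less electronegative; C–C bonds are 0. Tallying each carbon:
C1: 1C, 3O → 0 + 3 = +3
C2: 2C, 2N → 0 + 2 = +2
C3: 2C, 1H, 1Cl → 0 − 1 + 1 = 0
C4: 2C, 1H, 1F → 0 − 1 + 1 = 0
C5: 1C, 1H, 2N → 0 − 1 + 2 = +1
The lowest value is 0.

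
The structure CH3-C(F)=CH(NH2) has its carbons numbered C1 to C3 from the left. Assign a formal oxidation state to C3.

0

C3 has a double bond to C (2×0 = 0), one bond to H (-1), one bond to N (+1).
Oxidation state = 0 − 1 + 1 = 0.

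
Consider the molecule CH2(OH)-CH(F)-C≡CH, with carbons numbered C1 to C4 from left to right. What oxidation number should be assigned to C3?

Count +1 for every bond to an atom more electronegative than carbon and −1 for every bond to one less electronegative; C–C bonds are 0.
C3 has one bond to C (0), a triple bond to C (3×0 = 0).
Oxidation state = 0 + 0 = 0.

0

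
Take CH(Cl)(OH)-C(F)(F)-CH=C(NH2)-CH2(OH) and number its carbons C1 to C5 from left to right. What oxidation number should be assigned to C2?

Assign +1 per bond to O/N/halogen, −1 per bond to H or an electropositive element, and 0 per bond to carbon.
C2 has one bond to C (0), one bond to C (0), one bond to F (+1), one bond to F (+1).
Oxidation state = 0 + 0 + 1 + 1 = +2.

+2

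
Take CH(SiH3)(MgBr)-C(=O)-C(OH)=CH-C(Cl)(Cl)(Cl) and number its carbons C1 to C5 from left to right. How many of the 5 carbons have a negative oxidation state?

Tallying each carbon's bonds:
C1: 1C, 1H, 1Mg, 1Si → 0 − 1 − 1 − 1 = -3
C2: 2C, 2O → 0 + 2 = +2
C3: 3C, 1O → 0 + 1 = +1
C4: 3C, 1H → 0 − 1 = -1
C5: 1C, 3Cl → 0 + 3 = +3
2 carbons (C1, C4) meet the condition.

2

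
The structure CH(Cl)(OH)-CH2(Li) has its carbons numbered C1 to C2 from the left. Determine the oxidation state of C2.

Assign +1 per bond to O/N/halogen, −1 per bond to H or an electropositive element, and 0 per bond to carbon.
C2 has one bond to C (0), one bond to H (-1), one bond to H (-1), one bond to Li (-1).
Oxidation state = 0 − 1 − 1 − 1 = -3.

-3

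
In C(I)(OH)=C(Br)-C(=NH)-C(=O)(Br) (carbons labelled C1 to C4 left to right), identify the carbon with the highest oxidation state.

Tallying each carbon's bonds:
C1: 2C, 1O, 1I → 0 + 1 + 1 = +2
C2: 3C, 1Br → 0 + 1 = +1
C3: 2C, 2N → 0 + 2 = +2
C4: 1C, 2O, 1Br → 0 + 2 + 1 = +3
The most oxidised carbon is C4 at +3.

C4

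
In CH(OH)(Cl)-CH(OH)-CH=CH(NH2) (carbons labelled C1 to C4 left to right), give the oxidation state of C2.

0

Each bond to a more electronegative atom (O, N, halogen) counts +1, each bond to a less electronegative atom (H, metal, B, Si) counts −1, and each C–C bond counts 0.
C2 has one bond to C (0), one bond to C (0), one bond to O (+1), one bond to H (-1).
Oxidation state = 0 + 0 + 1 − 1 = 0.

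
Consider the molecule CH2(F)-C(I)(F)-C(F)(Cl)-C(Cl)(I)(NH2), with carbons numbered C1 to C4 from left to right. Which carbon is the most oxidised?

Each bond to a more electronegative atom (O, N, halogen) counts +1, each bond to a less electronegative atom (H, metal, B, Si) counts −1, and each C–C bond counts 0. Tallying each carbon:
C1: 1C, 2H, 1F → 0 − 2 + 1 = -1
C2: 2C, 1F, 1I → 0 + 1 + 1 = +2
C3: 2C, 1F, 1Cl → 0 + 1 + 1 = +2
C4: 1C, 1N, 1Cl, 1I → 0 + 1 + 1 + 1 = +3
The most oxidised carbon is C4 at +3.

C4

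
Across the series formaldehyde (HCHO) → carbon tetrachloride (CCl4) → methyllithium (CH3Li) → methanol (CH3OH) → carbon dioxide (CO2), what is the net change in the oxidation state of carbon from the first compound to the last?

+4

Carbon oxidation states along the series — formaldehyde: 0, carbon tetrachloride: +4, methyllithium: -4, methanol: -2, carbon dioxide: +4.
Net change = +4 − (0) = +4.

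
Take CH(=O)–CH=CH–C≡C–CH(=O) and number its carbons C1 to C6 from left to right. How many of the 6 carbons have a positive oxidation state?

Tallying each carbon's bonds:
C1: 1C, 1H, 2O → 0 − 1 + 2 = +1
C2: 3C, 1H → 0 − 1 = -1
C3: 3C, 1H → 0 − 1 = -1
C4: 4C → 0 = 0
C5: 4C → 0 = 0
C6: 1C, 1H, 2O → 0 − 1 + 2 = +1
2 carbons (C1, C6) meet the condition.

2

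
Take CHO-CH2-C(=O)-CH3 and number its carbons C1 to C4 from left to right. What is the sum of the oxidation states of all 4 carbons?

-2

Each bond to a more electronegative atom (O, N, halogen) counts +1, each bond to a less electronegative atom (H, metal, B, Si) counts −1, and each C–C bond counts 0. Tallying each carbon:
C1: 1C, 1H, 2O → 0 − 1 + 2 = +1
C2: 2C, 2H → 0 − 2 = -2
C3: 2C, 2O → 0 + 2 = +2
C4: 1C, 3H → 0 − 3 = -3
Sum = +1 − 2 + 2 − 3 = -2.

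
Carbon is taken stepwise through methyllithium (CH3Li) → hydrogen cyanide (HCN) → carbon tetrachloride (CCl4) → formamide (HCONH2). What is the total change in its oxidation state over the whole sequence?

+6

Carbon oxidation states along the series — methyllithium: -4, hydrogen cyanide: +2, carbon tetrachloride: +4, formamide: +2.
Net change = +2 − (-4) = +6.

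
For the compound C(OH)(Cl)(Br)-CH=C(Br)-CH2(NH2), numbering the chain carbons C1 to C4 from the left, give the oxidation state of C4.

Each bond to a more electronegative atom (O, N, halogen) counts +1, each bond to a less electronegative atom (H, metal, B, Si) counts −1, and each C–C bond counts 0.
C4 has one bond to C (0), one bond to H (-1), one bond to N (+1), one bond to H (-1).
Oxidation state = 0 − 1 + 1 − 1 = -1.

-1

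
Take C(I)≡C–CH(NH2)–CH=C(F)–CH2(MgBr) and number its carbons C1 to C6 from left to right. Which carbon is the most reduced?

Count +1 for every bond to an atom more electronegative than carbon and −1 for every bond to one less electronegative; C–C bonds are 0. Tallying each carbon:
C1: 3C, 1I → 0 + 1 = +1
C2: 4C → 0 = 0
C3: 2C, 1H, 1N → 0 − 1 + 1 = 0
C4: 3C, 1H → 0 − 1 = -1
C5: 3C, 1F → 0 + 1 = +1
C6: 1C, 2H, 1Mg → 0 − 2 − 1 = -3
The most reduced carbon is C6 at -3.

C6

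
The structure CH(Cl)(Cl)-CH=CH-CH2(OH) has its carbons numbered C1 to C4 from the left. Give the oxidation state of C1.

C1 has one bond to C (0), one bond to Cl (+1), one bond to H (-1), one bond to Cl (+1).
Oxidation state = 0 + 1 − 1 + 1 = +1.

+1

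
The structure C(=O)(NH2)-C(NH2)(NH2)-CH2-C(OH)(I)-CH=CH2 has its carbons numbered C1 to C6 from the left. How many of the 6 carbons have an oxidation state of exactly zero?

Tallying each carbon's bonds:
C1: 1C, 2O, 1N → 0 + 2 + 1 = +3
C2: 2C, 2N → 0 + 2 = +2
C3: 2C, 2H → 0 − 2 = -2
C4: 2C, 1O, 1I → 0 + 1 + 1 = +2
C5: 3C, 1H → 0 − 1 = -1
C6: 2C, 2H → 0 − 2 = -2
0 carbons meet the condition.

0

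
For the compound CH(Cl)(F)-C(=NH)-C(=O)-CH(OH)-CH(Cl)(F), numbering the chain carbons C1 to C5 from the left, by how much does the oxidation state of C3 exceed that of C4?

+2

C3: 2C, 2O → 0 + 2 = +2
C4: 2C, 1H, 1O → 0 − 1 + 1 = 0
Difference: +2 − (0) = +2.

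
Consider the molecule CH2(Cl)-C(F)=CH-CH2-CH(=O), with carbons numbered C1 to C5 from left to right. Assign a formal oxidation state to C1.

-1

C1 has one bond to C (0), one bond to Cl (+1), one bond to H (-1), one bond to H (-1).
Oxidation state = 0 + 1 − 1 − 1 = -1.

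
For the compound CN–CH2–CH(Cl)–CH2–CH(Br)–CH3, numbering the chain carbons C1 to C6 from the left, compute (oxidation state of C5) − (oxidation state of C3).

C5: 2C, 1H, 1Br → 0 − 1 + 1 = 0
C3: 2C, 1H, 1Cl → 0 − 1 + 1 = 0
Difference: 0 − (0) = 0.

0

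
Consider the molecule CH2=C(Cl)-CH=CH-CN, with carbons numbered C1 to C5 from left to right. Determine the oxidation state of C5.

+3

C5 has one bond to C (0), a triple bond to N (3×+1 = +3).
Oxidation state = 0 + 3 = +3.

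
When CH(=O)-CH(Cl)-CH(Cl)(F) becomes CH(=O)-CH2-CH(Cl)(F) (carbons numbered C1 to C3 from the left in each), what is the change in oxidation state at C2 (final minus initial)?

-2

Before: C2 has 2 bonds to C, 1 bond to H, 1 bond to Cl → oxidation state 0.
After: C2 has 2 bonds to C, 2 bonds to H → oxidation state -2.
Δ = -2 − (0) = -2, so this is a reduction at C2.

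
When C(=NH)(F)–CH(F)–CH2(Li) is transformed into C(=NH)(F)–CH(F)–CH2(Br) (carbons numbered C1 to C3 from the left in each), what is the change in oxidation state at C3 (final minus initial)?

Before: C3 has 1 bond to C, 2 bonds to H, 1 bond to Li → oxidation state -3.
After: C3 has 1 bond to C, 2 bonds to H, 1 bond to Br → oxidation state -1.
Δ = -1 − (-3) = +2, so this is an oxidation at C3.

+2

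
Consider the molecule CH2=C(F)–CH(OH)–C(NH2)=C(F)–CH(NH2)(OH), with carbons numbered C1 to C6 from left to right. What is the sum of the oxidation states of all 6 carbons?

+2

Tallying each carbon's bonds:
C1: 2C, 2H → 0 − 2 = -2
C2: 3C, 1F → 0 + 1 = +1
C3: 2C, 1H, 1O → 0 − 1 + 1 = 0
C4: 3C, 1N → 0 + 1 = +1
C5: 3C, 1F → 0 + 1 = +1
C6: 1C, 1H, 1O, 1N → 0 − 1 + 1 + 1 = +1
Sum = -2 + 1 + 0 + 1 + 1 + 1 = +2.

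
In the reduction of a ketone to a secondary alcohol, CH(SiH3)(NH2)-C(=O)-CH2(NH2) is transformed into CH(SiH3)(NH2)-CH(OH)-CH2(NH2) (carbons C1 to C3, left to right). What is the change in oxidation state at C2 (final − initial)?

-2

Before: C2 has 2 bonds to C, 2 bonds to O → oxidation state +2.
After: C2 has 2 bonds to C, 1 bond to H, 1 bond to O → oxidation state 0.
Δ = 0 − (+2) = -2, so this is a reduction at C2.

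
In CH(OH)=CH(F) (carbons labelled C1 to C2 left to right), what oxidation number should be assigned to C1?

0

Count +1 for every bond to an atom more electronegative than carbon and −1 for every bond to one less electronegative; C–C bonds are 0.
C1 has a double bond to C (2×0 = 0), one bond to H (-1), one bond to O (+1).
Oxidation state = 0 − 1 + 1 = 0.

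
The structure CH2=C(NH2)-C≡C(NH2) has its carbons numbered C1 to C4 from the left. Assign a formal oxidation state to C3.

0

Count +1 for every bond to an atom more electronegative than carbon and −1 for every bond to one less electronegative; C–C bonds are 0.
C3 has one bond to C (0), a triple bond to C (3×0 = 0).
Oxidation state = 0 + 0 = 0.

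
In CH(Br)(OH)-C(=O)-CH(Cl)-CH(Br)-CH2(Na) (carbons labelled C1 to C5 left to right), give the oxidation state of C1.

+1

Bonds to more-electronegative neighbours contribute +1 each, bonds to H or metals contribute −1 each, and C–C bonds contribute 0.
C1 has one bond to C (0), one bond to Br (+1), one bond to O (+1), one bond to H (-1).
Oxidation state = 0 + 1 + 1 − 1 = +1.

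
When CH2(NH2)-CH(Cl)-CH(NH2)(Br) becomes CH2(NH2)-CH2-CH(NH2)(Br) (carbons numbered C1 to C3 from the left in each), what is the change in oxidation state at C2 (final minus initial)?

Before: C2 has 2 bonds to C, 1 bond to H, 1 bond to Cl → oxidation state 0.
After: C2 has 2 bonds to C, 2 bonds to H → oxidation state -2.
Δ = -2 − (0) = -2, so this is a reduction at C2.

-2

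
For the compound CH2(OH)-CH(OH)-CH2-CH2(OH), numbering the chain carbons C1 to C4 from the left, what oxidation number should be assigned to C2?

0

C2 has one bond to C (0), one bond to C (0), one bond to O (+1), one bond to H (-1).
Oxidation state = 0 + 0 + 1 − 1 = 0.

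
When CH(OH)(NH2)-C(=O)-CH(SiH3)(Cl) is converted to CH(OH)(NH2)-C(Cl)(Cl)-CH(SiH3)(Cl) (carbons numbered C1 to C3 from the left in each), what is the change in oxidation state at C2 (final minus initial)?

0

Before: C2 has 2 bonds to C, 2 bonds to O → oxidation state +2.
After: C2 has 2 bonds to C, 2 bonds to Cl → oxidation state +2.
Δ = +2 − (+2) = 0, so no net redox change at C2.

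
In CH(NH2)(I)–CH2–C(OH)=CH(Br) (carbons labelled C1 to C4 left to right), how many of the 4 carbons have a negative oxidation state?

1

Tallying each carbon's bonds:
C1: 1C, 1H, 1N, 1I → 0 − 1 + 1 + 1 = +1
C2: 2C, 2H → 0 − 2 = -2
C3: 3C, 1O → 0 + 1 = +1
C4: 2C, 1H, 1Br → 0 − 1 + 1 = 0
1 carbon (C2) meets the condition.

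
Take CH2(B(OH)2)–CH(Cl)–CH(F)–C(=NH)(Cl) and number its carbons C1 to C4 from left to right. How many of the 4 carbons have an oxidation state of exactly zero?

Tallying each carbon's bonds:
C1: 1C, 2H, 1B → 0 − 2 − 1 = -3
C2: 2C, 1H, 1Cl → 0 − 1 + 1 = 0
C3: 2C, 1H, 1F → 0 − 1 + 1 = 0
C4: 1C, 2N, 1Cl → 0 + 2 + 1 = +3
2 carbons (C2, C3) meet the condition.

2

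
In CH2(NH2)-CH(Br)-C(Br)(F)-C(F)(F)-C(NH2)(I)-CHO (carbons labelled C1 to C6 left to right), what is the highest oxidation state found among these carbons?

+2

Tallying each carbon's bonds:
C1: 1C, 2H, 1N → 0 − 2 + 1 = -1
C2: 2C, 1H, 1Br → 0 − 1 + 1 = 0
C3: 2C, 1F, 1Br → 0 + 1 + 1 = +2
C4: 2C, 2F → 0 + 2 = +2
C5: 2C, 1N, 1I → 0 + 1 + 1 = +2
C6: 1C, 1H, 2O → 0 − 1 + 2 = +1
The highest value is +2.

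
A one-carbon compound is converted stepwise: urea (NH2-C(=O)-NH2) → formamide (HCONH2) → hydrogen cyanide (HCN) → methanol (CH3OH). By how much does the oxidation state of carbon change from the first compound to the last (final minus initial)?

Carbon oxidation states along the series — urea: +4, formamide: +2, hydrogen cyanide: +2, methanol: -2.
Net change = -2 − (+4) = -6.

-6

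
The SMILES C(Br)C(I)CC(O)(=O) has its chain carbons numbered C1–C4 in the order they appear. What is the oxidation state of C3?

Assign +1 per bond to O/N/halogen, −1 per bond to H or an electropositive element, and 0 per bond to carbon.
C3 has one bond to C (0), one bond to C (0), one bond to H (-1), one bond to H (-1).
Oxidation state = 0 + 0 − 1 − 1 = -2.

-2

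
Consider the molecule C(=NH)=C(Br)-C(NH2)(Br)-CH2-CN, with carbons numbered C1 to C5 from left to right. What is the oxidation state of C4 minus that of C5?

C4: 2C, 2H → 0 − 2 = -2
C5: 1C, 3N → 0 + 3 = +3
Difference: -2 − (+3) = -5.

-5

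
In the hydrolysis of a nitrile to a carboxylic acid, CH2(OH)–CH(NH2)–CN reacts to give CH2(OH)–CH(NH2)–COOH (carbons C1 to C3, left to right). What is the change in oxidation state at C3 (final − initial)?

0

Before: C3 has 1 bond to C, 3 bonds to N → oxidation state +3.
After: C3 has 1 bond to C, 3 bonds to O → oxidation state +3.
Δ = +3 − (+3) = 0, so no net redox change at C3.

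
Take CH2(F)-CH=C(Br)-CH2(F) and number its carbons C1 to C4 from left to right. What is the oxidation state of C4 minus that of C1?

0

C4: 1C, 2H, 1F → 0 − 2 + 1 = -1
C1: 1C, 2H, 1F → 0 − 2 + 1 = -1
Difference: -1 − (-1) = 0.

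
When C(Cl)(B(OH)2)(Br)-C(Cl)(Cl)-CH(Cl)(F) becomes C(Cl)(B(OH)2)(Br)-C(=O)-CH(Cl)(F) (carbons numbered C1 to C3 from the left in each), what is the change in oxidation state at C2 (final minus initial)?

0

Before: C2 has 2 bonds to C, 2 bonds to Cl → oxidation state +2.
After: C2 has 2 bonds to C, 2 bonds to O → oxidation state +2.
Δ = +2 − (+2) = 0, so no net redox change at C2.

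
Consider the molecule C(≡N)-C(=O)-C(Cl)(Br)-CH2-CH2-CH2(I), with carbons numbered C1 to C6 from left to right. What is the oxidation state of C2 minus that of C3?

C2: 2C, 2O → 0 + 2 = +2
C3: 2C, 1Cl, 1Br → 0 + 1 + 1 = +2
Difference: +2 − (+2) = 0.

0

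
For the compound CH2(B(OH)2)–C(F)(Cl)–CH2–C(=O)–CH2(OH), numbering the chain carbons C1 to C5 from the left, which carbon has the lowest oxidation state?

C1

Count +1 for every bond to an atom more electronegative than carbon and −1 for every bond to one less electronegative; C–C bonds are 0. Tallying each carbon:
C1: 1C, 2H, 1B → 0 − 2 − 1 = -3
C2: 2C, 1F, 1Cl → 0 + 1 + 1 = +2
C3: 2C, 2H → 0 − 2 = -2
C4: 2C, 2O → 0 + 2 = +2
C5: 1C, 2H, 1O → 0 − 2 + 1 = -1
The most reduced carbon is C1 at -3.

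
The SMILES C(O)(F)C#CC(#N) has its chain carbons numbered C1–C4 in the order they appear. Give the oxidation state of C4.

+3

Count +1 for every bond to an atom more electronegative than carbon and −1 for every bond to one less electronegative; C–C bonds are 0.
C4 has one bond to C (0), a triple bond to N (3×+1 = +3).
Oxidation state = 0 + 3 = +3.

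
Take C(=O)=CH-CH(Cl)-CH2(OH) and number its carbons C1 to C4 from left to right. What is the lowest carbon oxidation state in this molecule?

Tallying each carbon's bonds:
C1: 2C, 2O → 0 + 2 = +2
C2: 3C, 1H → 0 − 1 = -1
C3: 2C, 1H, 1Cl → 0 − 1 + 1 = 0
C4: 1C, 2H, 1O → 0 − 2 + 1 = -1
The lowest value is -1.

-1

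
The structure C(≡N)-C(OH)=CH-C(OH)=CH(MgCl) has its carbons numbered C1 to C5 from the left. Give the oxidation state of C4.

C4 has one bond to C (0), a double bond to C (2×0 = 0), one bond to O (+1).
Oxidation state = 0 + 0 + 1 = +1.

+1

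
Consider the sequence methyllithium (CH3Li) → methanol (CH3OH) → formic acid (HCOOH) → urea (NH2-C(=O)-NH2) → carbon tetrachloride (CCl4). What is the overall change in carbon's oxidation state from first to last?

+8

Carbon oxidation states along the series — methyllithium: -4, methanol: -2, formic acid: +2, urea: +4, carbon tetrachloride: +4.
Net change = +4 − (-4) = +8.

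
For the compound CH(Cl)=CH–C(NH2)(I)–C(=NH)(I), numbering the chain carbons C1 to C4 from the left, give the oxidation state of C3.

C3 has one bond to C (0), one bond to C (0), one bond to N (+1), one bond to I (+1).
Oxidation state = 0 + 0 + 1 + 1 = +2.

+2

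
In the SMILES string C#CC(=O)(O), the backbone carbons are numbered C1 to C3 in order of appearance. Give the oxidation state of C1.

Each bond to a more electronegative atom (O, N, halogen) counts +1, each bond to a less electronegative atom (H, metal, B, Si) counts −1, and each C–C bond counts 0.
C1 has a triple bond to C (3×0 = 0), one bond to H (-1).
Oxidation state = 0 − 1 = -1.

-1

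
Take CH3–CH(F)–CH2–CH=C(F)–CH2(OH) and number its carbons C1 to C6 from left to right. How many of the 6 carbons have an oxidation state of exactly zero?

Tallying each carbon's bonds:
C1: 1C, 3H → 0 − 3 = -3
C2: 2C, 1H, 1F → 0 − 1 + 1 = 0
C3: 2C, 2H → 0 − 2 = -2
C4: 3C, 1H → 0 − 1 = -1
C5: 3C, 1F → 0 + 1 = +1
C6: 1C, 2H, 1O → 0 − 2 + 1 = -1
1 carbon (C2) meets the condition.

1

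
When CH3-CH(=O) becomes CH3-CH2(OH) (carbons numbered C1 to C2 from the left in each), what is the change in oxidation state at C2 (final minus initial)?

-2

Before: C2 has 1 bond to C, 1 bond to H, 2 bonds to O → oxidation state +1.
After: C2 has 1 bond to C, 2 bonds to H, 1 bond to O → oxidation state -1.
Δ = -1 − (+1) = -2, so this is a reduction at C2.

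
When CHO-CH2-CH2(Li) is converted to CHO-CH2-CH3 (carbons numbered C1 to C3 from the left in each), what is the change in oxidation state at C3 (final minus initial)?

0

Before: C3 has 1 bond to C, 2 bonds to H, 1 bond to Li → oxidation state -3.
After: C3 has 1 bond to C, 3 bonds to H → oxidation state -3.
Δ = -3 − (-3) = 0, so no net redox change at C3.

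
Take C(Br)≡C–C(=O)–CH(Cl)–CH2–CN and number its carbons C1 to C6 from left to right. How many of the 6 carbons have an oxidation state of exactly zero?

Bonds to more-electronegative neighbours contribute +1 each, bonds to H or metals contribute −1 each, and C–C bonds contribute 0. Tallying each carbon:
C1: 3C, 1Br → 0 + 1 = +1
C2: 4C → 0 = 0
C3: 2C, 2O → 0 + 2 = +2
C4: 2C, 1H, 1Cl → 0 − 1 + 1 = 0
C5: 2C, 2H → 0 − 2 = -2
C6: 1C, 3N → 0 + 3 = +3
2 carbons (C2, C4) meet the condition.

2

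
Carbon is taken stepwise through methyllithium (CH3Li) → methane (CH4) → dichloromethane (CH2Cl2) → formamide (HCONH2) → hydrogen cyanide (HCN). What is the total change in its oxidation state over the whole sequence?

Carbon oxidation states along the series — methyllithium: -4, methane: -4, dichloromethane: 0, formamide: +2, hydrogen cyanide: +2.
Net change = +2 − (-4) = +6.

+6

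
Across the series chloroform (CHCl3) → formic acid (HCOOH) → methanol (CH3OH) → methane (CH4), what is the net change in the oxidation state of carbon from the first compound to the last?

Carbon oxidation states along the series — chloroform: +2, formic acid: +2, methanol: -2, methane: -4.
Net change = -4 − (+2) = -6.

-6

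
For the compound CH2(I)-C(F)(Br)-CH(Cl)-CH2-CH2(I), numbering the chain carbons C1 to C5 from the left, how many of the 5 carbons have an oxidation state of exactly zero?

1

Tallying each carbon's bonds:
C1: 1C, 2H, 1I → 0 − 2 + 1 = -1
C2: 2C, 1F, 1Br → 0 + 1 + 1 = +2
C3: 2C, 1H, 1Cl → 0 − 1 + 1 = 0
C4: 2C, 2H → 0 − 2 = -2
C5: 1C, 2H, 1I → 0 − 2 + 1 = -1
1 carbon (C3) meets the condition.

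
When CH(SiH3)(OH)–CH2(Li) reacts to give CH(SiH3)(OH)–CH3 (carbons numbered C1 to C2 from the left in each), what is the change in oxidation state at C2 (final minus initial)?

Before: C2 has 1 bond to C, 2 bonds to H, 1 bond to Li → oxidation state -3.
After: C2 has 1 bond to C, 3 bonds to H → oxidation state -3.
Δ = -3 − (-3) = 0, so no net redox change at C2.

0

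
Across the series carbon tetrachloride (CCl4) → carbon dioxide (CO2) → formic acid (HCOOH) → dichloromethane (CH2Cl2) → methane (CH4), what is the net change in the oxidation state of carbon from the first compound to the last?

-8

Carbon oxidation states along the series — carbon tetrachloride: +4, carbon dioxide: +4, formic acid: +2, dichloromethane: 0, methane: -4.
Net change = -4 − (+4) = -8.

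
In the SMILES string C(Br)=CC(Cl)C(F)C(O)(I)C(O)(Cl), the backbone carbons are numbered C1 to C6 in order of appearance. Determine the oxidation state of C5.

Bonds to more-electronegative neighbours contribute +1 each, bonds to H or metals contribute −1 each, and C–C bonds contribute 0.
C5 has one bond to C (0), one bond to C (0), one bond to O (+1), one bond to I (+1).
Oxidation state = 0 + 0 + 1 + 1 = +2.

+2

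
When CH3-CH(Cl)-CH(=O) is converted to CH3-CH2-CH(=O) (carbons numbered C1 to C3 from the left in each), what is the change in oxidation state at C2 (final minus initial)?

-2

Before: C2 has 2 bonds to C, 1 bond to H, 1 bond to Cl → oxidation state 0.
After: C2 has 2 bonds to C, 2 bonds to H → oxidation state -2.
Δ = -2 − (0) = -2, so this is a reduction at C2.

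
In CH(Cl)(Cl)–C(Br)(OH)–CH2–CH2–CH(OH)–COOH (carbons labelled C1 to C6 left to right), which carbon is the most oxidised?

C6

Tallying each carbon's bonds:
C1: 1C, 1H, 2Cl → 0 − 1 + 2 = +1
C2: 2C, 1O, 1Br → 0 + 1 + 1 = +2
C3: 2C, 2H → 0 − 2 = -2
C4: 2C, 2H → 0 − 2 = -2
C5: 2C, 1H, 1O → 0 − 1 + 1 = 0
C6: 1C, 3O → 0 + 3 = +3
The most oxidised carbon is C6 at +3.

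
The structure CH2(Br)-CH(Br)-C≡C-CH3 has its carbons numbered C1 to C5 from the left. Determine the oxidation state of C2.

C2 has one bond to C (0), one bond to C (0), one bond to H (-1), one bond to Br (+1).
Oxidation state = 0 + 0 − 1 + 1 = 0.

0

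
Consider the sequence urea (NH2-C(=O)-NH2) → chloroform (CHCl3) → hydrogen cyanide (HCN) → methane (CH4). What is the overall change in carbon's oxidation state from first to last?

Carbon oxidation states along the series — urea: +4, chloroform: +2, hydrogen cyanide: +2, methane: -4.
Net change = -4 − (+4) = -8.

-8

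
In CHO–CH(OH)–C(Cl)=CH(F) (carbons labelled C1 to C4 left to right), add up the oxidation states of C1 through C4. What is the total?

+2

Assign +1 per bond to O/N/halogen, −1 per bond to H or an electropositive element, and 0 per bond to carbon. Tallying each carbon:
C1: 1C, 1H, 2O → 0 − 1 + 2 = +1
C2: 2C, 1H, 1O → 0 − 1 + 1 = 0
C3: 3C, 1Cl → 0 + 1 = +1
C4: 2C, 1H, 1F → 0 − 1 + 1 = 0
Sum = +1 + 0 + 1 + 0 = +2.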